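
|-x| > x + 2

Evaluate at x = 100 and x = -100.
x = 100: LHS = |-100| = 100, RHS = 100 + 2 = 102; 100 > 102 — FAILS
x = -100: LHS = |-(-100)| = |100| = 100, RHS = (-100) + 2 = -98; 100 > -98 — holds

Answer: Partially: fails for x = 100, holds for x = -100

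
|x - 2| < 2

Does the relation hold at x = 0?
x = 0: LHS = |0 - 2| = |-2| = 2; 2 < 2 — FAILS

The relation fails at x = 0, so x = 0 is a counterexample.

Answer: No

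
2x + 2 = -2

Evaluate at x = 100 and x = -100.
x = 100: LHS = 2·100 + 2 = 202; 202 = -2 — FAILS
x = -100: LHS = 2·(-100) + 2 = -198; -198 = -2 — FAILS

Answer: No, fails for both x = 100 and x = -100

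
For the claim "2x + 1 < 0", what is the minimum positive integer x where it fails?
Testing positive integers:
x = 1: LHS = 2·1 + 1 = 3; 3 < 0 — FAILS  ← smallest positive counterexample

Answer: x = 1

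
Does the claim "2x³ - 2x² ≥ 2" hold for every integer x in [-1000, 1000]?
The claim fails at x = 0:
x = 0: LHS = 2·0³ - 2·0² = 0; 0 ≥ 2 — FAILS

Because a single integer refutes it, the statement is false.

Answer: False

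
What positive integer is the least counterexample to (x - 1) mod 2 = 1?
Testing positive integers:
x = 1: LHS = (1 - 1) mod 2 = 0 mod 2 = 0; 0 = 1 — FAILS  ← smallest positive counterexample

Answer: x = 1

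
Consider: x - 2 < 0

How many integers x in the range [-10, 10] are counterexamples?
Counterexamples in [-10, 10]: {2, 3, 4, 5, 6, 7, 8, 9, 10}.

Counting them gives 9 values.

Answer: 9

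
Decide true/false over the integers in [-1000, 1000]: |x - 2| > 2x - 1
The claim fails at x = 1:
x = 1: LHS = |1 - 2| = |-1| = 1, RHS = 2·1 - 1 = 1; 1 > 1 — FAILS

Because a single integer refutes it, the statement is false.

Answer: False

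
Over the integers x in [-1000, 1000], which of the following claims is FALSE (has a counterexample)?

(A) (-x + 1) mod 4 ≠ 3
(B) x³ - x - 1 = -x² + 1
(A) x = 2: LHS = (-2 + 1) mod 4 = (-1) mod 4 = 3; 3 ≠ 3 — FAILS
(B) x = 0: LHS = 0³ - 0 - 1 = -1, RHS = -0² + 1 = 1; -1 = 1 — FAILS

Answer: Both A and B are false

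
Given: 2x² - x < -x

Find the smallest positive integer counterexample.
Testing positive integers:
x = 1: LHS = 2·1² - 1 = 1; 1 < -1 — FAILS  ← smallest positive counterexample

Answer: x = 1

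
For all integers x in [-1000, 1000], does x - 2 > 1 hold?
The claim fails at x = 0:
x = 0: LHS = 0 - 2 = -2; -2 > 1 — FAILS

Because a single integer refutes it, the statement is false.

Answer: False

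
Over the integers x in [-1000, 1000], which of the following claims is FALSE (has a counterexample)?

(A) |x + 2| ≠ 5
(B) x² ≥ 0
(A) x = 3: LHS = |3 + 2| = |5| = 5; 5 ≠ 5 — FAILS

(B) Over all integers in [-1000, 1000], LHS − RHS is smallest at x = 0, where it equals 0:
x = 0: LHS = 0² = 0; 0 ≥ 0 — holds
At the ends of the range:
x = -1000: LHS = (-1000)² = 1000000; 1000000 ≥ 0 — holds
x = 1000: LHS = 1000² = 1000000; 1000000 ≥ 0 — holds
Hence LHS − RHS is never negative, i.e. LHS ≥ RHS throughout, so the relation holds for every integer in [-1000, 1000].

Only (A) has a counterexample.

Answer: A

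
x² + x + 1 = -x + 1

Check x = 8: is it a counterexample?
Substitute x = 8 into the relation:
x = 8: LHS = 8² + 8 + 1 = 73, RHS = -8 + 1 = -7; 73 = -7 — FAILS

Since the claim fails at x = 8, this value is a counterexample.

Answer: Yes, x = 8 is a counterexample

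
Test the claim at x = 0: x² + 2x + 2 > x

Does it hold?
x = 0: LHS = 0² + 2·0 + 2 = 2; 2 > 0 — holds

The relation is satisfied at x = 0.

Answer: Yes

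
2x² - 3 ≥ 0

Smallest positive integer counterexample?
Testing positive integers:
x = 1: LHS = 2·1² - 3 = -1; -1 ≥ 0 — FAILS  ← smallest positive counterexample

Answer: x = 1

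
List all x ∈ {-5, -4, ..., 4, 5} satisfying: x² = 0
Holds for: {0}
Fails for: {-5, -4, -3, -2, -1, 1, 2, 3, 4, 5}

Answer: {0}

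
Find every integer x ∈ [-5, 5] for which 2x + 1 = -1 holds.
Holds for: {-1}
Fails for: {-5, -4, -3, -2, 0, 1, 2, 3, 4, 5}

Answer: {-1}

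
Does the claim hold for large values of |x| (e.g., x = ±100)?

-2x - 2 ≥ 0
x = 100: LHS = -2·100 - 2 = -202; -202 ≥ 0 — FAILS
x = -100: LHS = -2·(-100) - 2 = 198; 198 ≥ 0 — holds

Answer: Partially: fails for x = 100, holds for x = -100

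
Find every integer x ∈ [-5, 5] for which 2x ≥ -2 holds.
Holds for: {-1, 0, 1, 2, 3, 4, 5}
Fails for: {-5, -4, -3, -2}

Answer: {-1, 0, 1, 2, 3, 4, 5}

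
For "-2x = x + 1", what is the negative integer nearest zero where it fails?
Testing negative integers from -1 downward:
x = -1: LHS = -2·(-1) = 2, RHS = (-1) + 1 = 0; 2 = 0 — FAILS  ← closest negative counterexample to 0

Answer: x = -1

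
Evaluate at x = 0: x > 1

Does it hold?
x = 0: 0 > 1 — FAILS

The relation fails at x = 0, so x = 0 is a counterexample.

Answer: No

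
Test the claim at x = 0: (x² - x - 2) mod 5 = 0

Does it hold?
x = 0: LHS = (0² - 0 - 2) mod 5 = (-2) mod 5 = 3; 3 = 0 — FAILS

The relation fails at x = 0, so x = 0 is a counterexample.

Answer: No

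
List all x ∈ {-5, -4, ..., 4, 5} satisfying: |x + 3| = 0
Holds for: {-3}
Fails for: {-5, -4, -2, -1, 0, 1, 2, 3, 4, 5}

Answer: {-3}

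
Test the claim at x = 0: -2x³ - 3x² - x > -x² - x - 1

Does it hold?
x = 0: LHS = -2·0³ - 3·0² - 0 = 0, RHS = -0² - 0 - 1 = -1; 0 > -1 — holds

The relation is satisfied at x = 0.

Answer: Yes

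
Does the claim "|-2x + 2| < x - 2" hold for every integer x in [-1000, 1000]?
The claim fails at x = 0:
x = 0: LHS = |-2·0 + 2| = |2| = 2, RHS = 0 - 2 = -2; 2 < -2 — FAILS

Because a single integer refutes it, the statement is false.

Answer: False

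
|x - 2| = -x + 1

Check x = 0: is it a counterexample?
Substitute x = 0 into the relation:
x = 0: LHS = |0 - 2| = |-2| = 2, RHS = -0 + 1 = 1; 2 = 1 — FAILS

Since the claim fails at x = 0, this value is a counterexample.

Answer: Yes, x = 0 is a counterexample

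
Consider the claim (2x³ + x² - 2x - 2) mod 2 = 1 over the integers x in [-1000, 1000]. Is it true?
The claim fails at x = 0:
x = 0: LHS = (2·0³ + 0² - 2·0 - 2) mod 2 = (-2) mod 2 = 0; 0 = 1 — FAILS

Because a single integer refutes it, the statement is false.

Answer: False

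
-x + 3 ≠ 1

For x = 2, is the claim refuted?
Substitute x = 2 into the relation:
x = 2: LHS = -2 + 3 = 1; 1 ≠ 1 — FAILS

Since the claim fails at x = 2, this value is a counterexample.

Answer: Yes, x = 2 is a counterexample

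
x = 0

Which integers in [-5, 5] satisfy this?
Holds for: {0}
Fails for: {-5, -4, -3, -2, -1, 1, 2, 3, 4, 5}

Answer: {0}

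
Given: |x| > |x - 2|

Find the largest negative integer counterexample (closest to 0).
Testing negative integers from -1 downward:
x = -1: LHS = |-1| = 1, RHS = |(-1) - 2| = |-3| = 3; 1 > 3 — FAILS  ← closest negative counterexample to 0

Answer: x = -1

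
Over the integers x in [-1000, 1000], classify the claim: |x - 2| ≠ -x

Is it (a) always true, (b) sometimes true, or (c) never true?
Over all integers in [-1000, 1000], LHS − RHS is always positive; it is smallest at x = 0, where it equals 2:
x = 0: LHS = |0 - 2| = |-2| = 2, RHS = -0 = 0; 2 ≠ 0 — holds
At the ends of the range:
x = -1000: LHS = |(-1000) - 2| = |-1002| = 1002, RHS = -(-1000) = 1000; 1002 ≠ 1000 — holds
x = 1000: LHS = |1000 - 2| = |998| = 998; 998 ≠ -1000 — holds
Hence LHS − RHS is never 0, i.e. the two sides are never equal, so the relation holds for every integer in [-1000, 1000].

No counterexample exists.

Answer: Always true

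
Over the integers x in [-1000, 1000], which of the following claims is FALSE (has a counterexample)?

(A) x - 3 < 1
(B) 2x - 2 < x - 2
(A) x = 4: LHS = 4 - 3 = 1; 1 < 1 — FAILS
(B) x = 0: LHS = 2·0 - 2 = -2, RHS = 0 - 2 = -2; -2 < -2 — FAILS

Answer: Both A and B are false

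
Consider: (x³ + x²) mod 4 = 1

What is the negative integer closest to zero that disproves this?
Testing negative integers from -1 downward:
x = -1: LHS = ((-1)³ + (-1)²) mod 4 = 0 mod 4 = 0; 0 = 1 — FAILS  ← closest negative counterexample to 0

Answer: x = -1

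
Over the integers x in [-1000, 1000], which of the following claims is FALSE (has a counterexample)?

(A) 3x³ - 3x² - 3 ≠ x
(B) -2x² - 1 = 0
(A) Track d = LHS − RHS over the integers in [-1000, 1000]. Equality would need d = 0, but d changes sign only between consecutive integers, jumping over 0:
x = 1: LHS = 3·1³ - 3·1² - 3 = -3; -3 ≠ 1 — holds  (d = -4)
x = 2: LHS = 3·2³ - 3·2² - 3 = 9; 9 ≠ 2 — holds  (d = 7)
Away from these crossings d keeps a constant sign, and checking every integer in [-1000, 1000] confirms d ≠ 0 throughout. Hence the two sides are never equal, so the relation holds for every integer in [-1000, 1000].

(B) x = 0: LHS = -2·0² - 1 = -1; -1 = 0 — FAILS

Only (B) has a counterexample.

Answer: B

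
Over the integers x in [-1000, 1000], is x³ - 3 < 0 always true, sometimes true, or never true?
Holds at x = 0: LHS = 0³ - 3 = -3; -3 < 0 — holds
Fails at x = 2: LHS = 2³ - 3 = 5; 5 < 0 — FAILS
It is satisfied by some integers in the range but not all.

Answer: Sometimes true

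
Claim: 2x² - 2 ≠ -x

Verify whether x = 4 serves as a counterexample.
Substitute x = 4 into the relation:
x = 4: LHS = 2·4² - 2 = 30; 30 ≠ -4 — holds

The relation holds at x = 4, so it is not a counterexample.

Answer: No, x = 4 is not a counterexample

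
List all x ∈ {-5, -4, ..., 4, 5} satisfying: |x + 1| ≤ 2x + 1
Holds for: {0, 1, 2, 3, 4, 5}
Fails for: {-5, -4, -3, -2, -1}

Answer: {0, 1, 2, 3, 4, 5}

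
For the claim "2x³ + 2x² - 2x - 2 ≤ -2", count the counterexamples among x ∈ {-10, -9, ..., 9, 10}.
Counterexamples in [-10, 10]: {-1, 1, 2, 3, 4, 5, 6, 7, 8, 9, 10}.

Counting them gives 11 values.

Answer: 11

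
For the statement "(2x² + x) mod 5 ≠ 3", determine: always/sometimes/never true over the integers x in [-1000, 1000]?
Holds at x = 0: LHS = (2·0² + 0) mod 5 = 0 mod 5 = 0; 0 ≠ 3 — holds
Fails at x = 1: LHS = (2·1² + 1) mod 5 = 3 mod 5 = 3; 3 ≠ 3 — FAILS
It is satisfied by some integers in the range but not all.

Answer: Sometimes true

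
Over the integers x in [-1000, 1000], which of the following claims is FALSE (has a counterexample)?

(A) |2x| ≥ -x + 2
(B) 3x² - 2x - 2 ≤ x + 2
(A) x = 0: LHS = |2·0| = |0| = 0, RHS = -0 + 2 = 2; 0 ≥ 2 — FAILS
(B) x = -1: LHS = 3·(-1)² - 2·(-1) - 2 = 3, RHS = (-1) + 2 = 1; 3 ≤ 1 — FAILS

Answer: Both A and B are false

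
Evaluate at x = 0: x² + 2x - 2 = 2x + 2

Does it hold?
x = 0: LHS = 0² + 2·0 - 2 = -2, RHS = 2·0 + 2 = 2; -2 = 2 — FAILS

The relation fails at x = 0, so x = 0 is a counterexample.

Answer: No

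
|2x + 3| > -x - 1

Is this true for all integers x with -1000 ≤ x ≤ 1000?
The claim fails at x = -2:
x = -2: LHS = |2·(-2) + 3| = |-1| = 1, RHS = -(-2) - 1 = 1; 1 > 1 — FAILS

Because a single integer refutes it, the statement is false.

Answer: False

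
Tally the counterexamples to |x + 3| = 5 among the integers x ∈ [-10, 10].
Counterexamples in [-10, 10]: {-10, -9, -7, -6, -5, -4, -3, -2, -1, 0, 1, 3, 4, 5, 6, 7, 8, 9, 10}.

Counting them gives 19 values.

Answer: 19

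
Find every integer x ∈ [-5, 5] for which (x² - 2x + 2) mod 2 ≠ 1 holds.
Holds for: {-4, -2, 0, 2, 4}
Fails for: {-5, -3, -1, 1, 3, 5}

Answer: {-4, -2, 0, 2, 4}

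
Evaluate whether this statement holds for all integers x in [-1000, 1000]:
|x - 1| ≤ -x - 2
The claim fails at x = 0:
x = 0: LHS = |0 - 1| = |-1| = 1, RHS = -0 - 2 = -2; 1 ≤ -2 — FAILS

Because a single integer refutes it, the statement is false.

Answer: False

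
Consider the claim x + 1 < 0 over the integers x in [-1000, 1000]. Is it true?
The claim fails at x = 0:
x = 0: LHS = 0 + 1 = 1; 1 < 0 — FAILS

Because a single integer refutes it, the statement is false.

Answer: False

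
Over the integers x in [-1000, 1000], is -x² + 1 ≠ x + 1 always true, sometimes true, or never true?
Holds at x = 1: LHS = -1² + 1 = 0, RHS = 1 + 1 = 2; 0 ≠ 2 — holds
Fails at x = 0: LHS = -0² + 1 = 1, RHS = 0 + 1 = 1; 1 ≠ 1 — FAILS
It is satisfied by some integers in the range but not all.

Answer: Sometimes true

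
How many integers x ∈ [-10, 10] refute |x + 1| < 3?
Counterexamples in [-10, 10]: {-10, -9, -8, -7, -6, -5, -4, 2, 3, 4, 5, 6, 7, 8, 9, 10}.

Counting them gives 16 values.

Answer: 16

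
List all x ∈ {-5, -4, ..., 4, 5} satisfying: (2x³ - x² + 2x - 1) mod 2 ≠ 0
Holds for: {-4, -2, 0, 2, 4}
Fails for: {-5, -3, -1, 1, 3, 5}

Answer: {-4, -2, 0, 2, 4}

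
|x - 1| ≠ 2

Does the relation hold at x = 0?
x = 0: LHS = |0 - 1| = |-1| = 1; 1 ≠ 2 — holds

The relation is satisfied at x = 0.

Answer: Yes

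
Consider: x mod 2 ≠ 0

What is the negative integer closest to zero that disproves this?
Testing negative integers from -1 downward:
x = -1: LHS = (-1) mod 2 = 1; 1 ≠ 0 — holds
x = -2: LHS = (-2) mod 2 = 0; 0 ≠ 0 — FAILS  ← closest negative counterexample to 0

Answer: x = -2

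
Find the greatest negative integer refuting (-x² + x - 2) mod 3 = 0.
Testing negative integers from -1 downward:
x = -1: LHS = (-(-1)² + (-1) - 2) mod 3 = (-4) mod 3 = 2; 2 = 0 — FAILS  ← closest negative counterexample to 0

Answer: x = -1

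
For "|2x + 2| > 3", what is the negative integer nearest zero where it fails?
Testing negative integers from -1 downward:
x = -1: LHS = |2·(-1) + 2| = |0| = 0; 0 > 3 — FAILS  ← closest negative counterexample to 0

Answer: x = -1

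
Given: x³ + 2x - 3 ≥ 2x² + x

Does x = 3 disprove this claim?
Substitute x = 3 into the relation:
x = 3: LHS = 3³ + 2·3 - 3 = 30, RHS = 2·3² + 3 = 21; 30 ≥ 21 — holds

The claim holds here, so x = 3 is not a counterexample. (A counterexample exists elsewhere, e.g. x = 0.)

Answer: No, x = 3 is not a counterexample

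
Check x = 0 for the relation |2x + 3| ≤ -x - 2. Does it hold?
x = 0: LHS = |2·0 + 3| = |3| = 3, RHS = -0 - 2 = -2; 3 ≤ -2 — FAILS

The relation fails at x = 0, so x = 0 is a counterexample.

Answer: No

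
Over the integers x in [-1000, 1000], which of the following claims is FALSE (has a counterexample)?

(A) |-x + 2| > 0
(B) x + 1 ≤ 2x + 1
(A) x = 2: LHS = |-2 + 2| = |0| = 0; 0 > 0 — FAILS
(B) x = -1: LHS = (-1) + 1 = 0, RHS = 2·(-1) + 1 = -1; 0 ≤ -1 — FAILS

Answer: Both A and B are false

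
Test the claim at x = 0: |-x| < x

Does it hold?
x = 0: LHS = |-0| = |0| = 0; 0 < 0 — FAILS

The relation fails at x = 0, so x = 0 is a counterexample.

Answer: No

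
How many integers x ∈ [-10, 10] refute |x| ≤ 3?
Counterexamples in [-10, 10]: {-10, -9, -8, -7, -6, -5, -4, 4, 5, 6, 7, 8, 9, 10}.

Counting them gives 14 values.

Answer: 14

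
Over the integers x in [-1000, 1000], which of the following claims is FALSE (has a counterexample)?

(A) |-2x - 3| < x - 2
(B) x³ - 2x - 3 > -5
(A) x = 0: LHS = |-2·0 - 3| = |-3| = 3, RHS = 0 - 2 = -2; 3 < -2 — FAILS
(B) x = -2: LHS = (-2)³ - 2·(-2) - 3 = -7; -7 > -5 — FAILS

Answer: Both A and B are false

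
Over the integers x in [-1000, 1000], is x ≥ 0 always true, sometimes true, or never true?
Holds at x = 0: 0 ≥ 0 — holds
Fails at x = -1: -1 ≥ 0 — FAILS
It is satisfied by some integers in the range but not all.

Answer: Sometimes true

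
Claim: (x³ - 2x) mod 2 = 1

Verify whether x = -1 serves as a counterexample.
Substitute x = -1 into the relation:
x = -1: LHS = ((-1)³ - 2·(-1)) mod 2 = 1 mod 2 = 1; 1 = 1 — holds

The claim holds here, so x = -1 is not a counterexample. (A counterexample exists elsewhere, e.g. x = 0.)

Answer: No, x = -1 is not a counterexample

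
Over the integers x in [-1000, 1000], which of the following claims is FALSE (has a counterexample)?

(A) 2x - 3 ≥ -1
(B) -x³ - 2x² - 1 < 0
(A) x = 0: LHS = 2·0 - 3 = -3; -3 ≥ -1 — FAILS
(B) x = -3: LHS = -(-3)³ - 2·(-3)² - 1 = 8; 8 < 0 — FAILS

Answer: Both A and B are false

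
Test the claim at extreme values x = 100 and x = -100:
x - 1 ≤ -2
x = 100: LHS = 100 - 1 = 99; 99 ≤ -2 — FAILS
x = -100: LHS = (-100) - 1 = -101; -101 ≤ -2 — holds

Answer: Partially: fails for x = 100, holds for x = -100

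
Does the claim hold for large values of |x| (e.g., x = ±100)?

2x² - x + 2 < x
x = 100: LHS = 2·100² - 100 + 2 = 19902; 19902 < 100 — FAILS
x = -100: LHS = 2·(-100)² - (-100) + 2 = 20102; 20102 < -100 — FAILS

Answer: No, fails for both x = 100 and x = -100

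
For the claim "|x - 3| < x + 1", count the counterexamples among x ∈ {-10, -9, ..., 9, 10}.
Counterexamples in [-10, 10]: {-10, -9, -8, -7, -6, -5, -4, -3, -2, -1, 0, 1}.

Counting them gives 12 values.

Answer: 12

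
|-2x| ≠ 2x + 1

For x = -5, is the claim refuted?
Substitute x = -5 into the relation:
x = -5: LHS = |-2·(-5)| = |10| = 10, RHS = 2·(-5) + 1 = -9; 10 ≠ -9 — holds

The relation holds at x = -5, so it is not a counterexample.

Answer: No, x = -5 is not a counterexample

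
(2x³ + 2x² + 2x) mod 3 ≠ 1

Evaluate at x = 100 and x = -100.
x = 100: LHS = (2·100³ + 2·100² + 2·100) mod 3 = 2020200 mod 3 = 0; 0 ≠ 1 — holds
x = -100: LHS = (2·(-100)³ + 2·(-100)² + 2·(-100)) mod 3 = (-1980200) mod 3 = 1; 1 ≠ 1 — FAILS

Answer: Partially: holds for x = 100, fails for x = -100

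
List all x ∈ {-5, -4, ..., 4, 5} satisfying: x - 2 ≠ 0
Holds for: {-5, -4, -3, -2, -1, 0, 1, 3, 4, 5}
Fails for: {2}

Answer: {-5, -4, -3, -2, -1, 0, 1, 3, 4, 5}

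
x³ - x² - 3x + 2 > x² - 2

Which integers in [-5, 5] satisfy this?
Holds for: {-1, 0, 3, 4, 5}
Fails for: {-5, -4, -3, -2, 1, 2}

Answer: {-1, 0, 3, 4, 5}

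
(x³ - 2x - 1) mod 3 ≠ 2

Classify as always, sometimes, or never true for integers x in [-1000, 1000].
Holds at x = 1: LHS = (1³ - 2·1 - 1) mod 3 = (-2) mod 3 = 1; 1 ≠ 2 — holds
Fails at x = 0: LHS = (0³ - 2·0 - 1) mod 3 = (-1) mod 3 = 2; 2 ≠ 2 — FAILS
It is satisfied by some integers in the range but not all.

Answer: Sometimes true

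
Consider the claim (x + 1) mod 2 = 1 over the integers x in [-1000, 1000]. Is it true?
The claim fails at x = 1:
x = 1: LHS = (1 + 1) mod 2 = 2 mod 2 = 0; 0 = 1 — FAILS

Because a single integer refutes it, the statement is false.

Answer: False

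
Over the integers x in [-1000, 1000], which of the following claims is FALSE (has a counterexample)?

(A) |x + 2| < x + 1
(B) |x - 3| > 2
(A) x = 0: LHS = |0 + 2| = |2| = 2, RHS = 0 + 1 = 1; 2 < 1 — FAILS
(B) x = 1: LHS = |1 - 3| = |-2| = 2; 2 > 2 — FAILS

Answer: Both A and B are false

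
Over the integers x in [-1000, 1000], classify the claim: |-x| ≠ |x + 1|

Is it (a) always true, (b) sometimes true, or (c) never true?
Track d = LHS − RHS over the integers in [-1000, 1000]. Equality would need d = 0, but d changes sign only between consecutive integers, jumping over 0:
x = -1: LHS = |-(-1)| = |1| = 1, RHS = |(-1) + 1| = |0| = 0; 1 ≠ 0 — holds  (d = 1)
x = 0: LHS = |-0| = |0| = 0, RHS = |0 + 1| = |1| = 1; 0 ≠ 1 — holds  (d = -1)
Away from these crossings d keeps a constant sign, and checking every integer in [-1000, 1000] confirms d ≠ 0 throughout. Hence the two sides are never equal, so the relation holds for every integer in [-1000, 1000].

No counterexample exists.

Answer: Always true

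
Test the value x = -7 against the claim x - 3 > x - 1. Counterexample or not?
Substitute x = -7 into the relation:
x = -7: LHS = (-7) - 3 = -10, RHS = (-7) - 1 = -8; -10 > -8 — FAILS

Since the claim fails at x = -7, this value is a counterexample.

Answer: Yes, x = -7 is a counterexample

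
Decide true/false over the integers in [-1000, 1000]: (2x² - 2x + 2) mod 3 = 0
The claim fails at x = 0:
x = 0: LHS = (2·0² - 2·0 + 2) mod 3 = 2 mod 3 = 2; 2 = 0 — FAILS

Because a single integer refutes it, the statement is false.

Answer: False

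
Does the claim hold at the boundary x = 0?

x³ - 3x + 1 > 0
x = 0: LHS = 0³ - 3·0 + 1 = 1; 1 > 0 — holds

The relation is satisfied at x = 0.

Answer: Yes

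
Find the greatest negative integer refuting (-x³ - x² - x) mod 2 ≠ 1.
Testing negative integers from -1 downward:
x = -1: LHS = (-(-1)³ - (-1)² - (-1)) mod 2 = 1 mod 2 = 1; 1 ≠ 1 — FAILS  ← closest negative counterexample to 0

Answer: x = -1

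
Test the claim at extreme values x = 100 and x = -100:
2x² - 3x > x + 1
x = 100: LHS = 2·100² - 3·100 = 19700, RHS = 100 + 1 = 101; 19700 > 101 — holds
x = -100: LHS = 2·(-100)² - 3·(-100) = 20300, RHS = (-100) + 1 = -99; 20300 > -99 — holds

Answer: Yes, holds for both x = 100 and x = -100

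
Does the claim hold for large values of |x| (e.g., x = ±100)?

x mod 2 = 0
x = 100: LHS = 100 mod 2 = 0; 0 = 0 — holds
x = -100: LHS = (-100) mod 2 = 0; 0 = 0 — holds

Answer: Yes, holds for both x = 100 and x = -100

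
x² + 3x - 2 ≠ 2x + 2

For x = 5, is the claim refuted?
Substitute x = 5 into the relation:
x = 5: LHS = 5² + 3·5 - 2 = 38, RHS = 2·5 + 2 = 12; 38 ≠ 12 — holds

The relation holds at x = 5, so it is not a counterexample.

Answer: No, x = 5 is not a counterexample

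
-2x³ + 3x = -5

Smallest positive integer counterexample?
Testing positive integers:
x = 1: LHS = -2·1³ + 3·1 = 1; 1 = -5 — FAILS  ← smallest positive counterexample

Answer: x = 1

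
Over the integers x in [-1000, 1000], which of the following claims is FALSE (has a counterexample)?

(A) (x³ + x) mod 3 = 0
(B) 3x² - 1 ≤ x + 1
(A) x = 1: LHS = (1³ + 1) mod 3 = 2 mod 3 = 2; 2 = 0 — FAILS
(B) x = -1: LHS = 3·(-1)² - 1 = 2, RHS = (-1) + 1 = 0; 2 ≤ 0 — FAILS

Answer: Both A and B are false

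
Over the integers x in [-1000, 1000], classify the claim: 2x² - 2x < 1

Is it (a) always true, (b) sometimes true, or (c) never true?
Holds at x = 0: LHS = 2·0² - 2·0 = 0; 0 < 1 — holds
Fails at x = -1: LHS = 2·(-1)² - 2·(-1) = 4; 4 < 1 — FAILS
It is satisfied by some integers in the range but not all.

Answer: Sometimes true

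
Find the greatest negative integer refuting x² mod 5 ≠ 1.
Testing negative integers from -1 downward:
x = -1: LHS = ((-1)²) mod 5 = 1 mod 5 = 1; 1 ≠ 1 — FAILS  ← closest negative counterexample to 0

Answer: x = -1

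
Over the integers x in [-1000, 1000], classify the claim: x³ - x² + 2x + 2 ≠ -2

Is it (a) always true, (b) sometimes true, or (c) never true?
Holds at x = 0: LHS = 0³ - 0² + 2·0 + 2 = 2; 2 ≠ -2 — holds
Fails at x = -1: LHS = (-1)³ - (-1)² + 2·(-1) + 2 = -2; -2 ≠ -2 — FAILS
It is satisfied by some integers in the range but not all.

Answer: Sometimes true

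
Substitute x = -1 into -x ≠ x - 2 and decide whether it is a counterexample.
Substitute x = -1 into the relation:
x = -1: LHS = -(-1) = 1, RHS = (-1) - 2 = -3; 1 ≠ -3 — holds

The claim holds here, so x = -1 is not a counterexample. (A counterexample exists elsewhere, e.g. x = 1.)

Answer: No, x = -1 is not a counterexample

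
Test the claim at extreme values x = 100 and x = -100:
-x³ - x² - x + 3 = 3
x = 100: LHS = -100³ - 100² - 100 + 3 = -1010097; -1010097 = 3 — FAILS
x = -100: LHS = -(-100)³ - (-100)² - (-100) + 3 = 990103; 990103 = 3 — FAILS

Answer: No, fails for both x = 100 and x = -100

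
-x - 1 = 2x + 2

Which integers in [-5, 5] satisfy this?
Holds for: {-1}
Fails for: {-5, -4, -3, -2, 0, 1, 2, 3, 4, 5}

Answer: {-1}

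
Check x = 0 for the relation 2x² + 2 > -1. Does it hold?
x = 0: LHS = 2·0² + 2 = 2; 2 > -1 — holds

The relation is satisfied at x = 0.

Answer: Yes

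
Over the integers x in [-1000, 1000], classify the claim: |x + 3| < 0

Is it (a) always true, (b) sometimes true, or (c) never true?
An absolute value is never negative, so the left side is ≥ 0 for every x, while the right side is 0. Tightest case in [-1000, 1000] is x = -3:
x = -3: LHS = |(-3) + 3| = |0| = 0; 0 < 0 — FAILS
Hence LHS − RHS is never negative, i.e. LHS ≥ RHS throughout, so the claimed relation (<) fails for every integer in [-1000, 1000].

No integer in the range satisfies it.

Answer: Never true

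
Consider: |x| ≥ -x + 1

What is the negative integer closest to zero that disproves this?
Testing negative integers from -1 downward:
x = -1: LHS = |-1| = 1, RHS = -(-1) + 1 = 2; 1 ≥ 2 — FAILS  ← closest negative counterexample to 0

Answer: x = -1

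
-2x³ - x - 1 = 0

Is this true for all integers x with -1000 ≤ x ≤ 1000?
The claim fails at x = 0:
x = 0: LHS = -2·0³ - 0 - 1 = -1; -1 = 0 — FAILS

Because a single integer refutes it, the statement is false.

Answer: False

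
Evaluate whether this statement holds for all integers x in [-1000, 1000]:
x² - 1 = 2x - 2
The claim fails at x = 0:
x = 0: LHS = 0² - 1 = -1, RHS = 2·0 - 2 = -2; -1 = -2 — FAILS

Because a single integer refutes it, the statement is false.

Answer: False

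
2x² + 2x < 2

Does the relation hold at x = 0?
x = 0: LHS = 2·0² + 2·0 = 0; 0 < 2 — holds

The relation is satisfied at x = 0.

Answer: Yes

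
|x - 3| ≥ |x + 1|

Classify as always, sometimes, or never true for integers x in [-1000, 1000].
Holds at x = 0: LHS = |0 - 3| = |-3| = 3, RHS = |0 + 1| = |1| = 1; 3 ≥ 1 — holds
Fails at x = 2: LHS = |2 - 3| = |-1| = 1, RHS = |2 + 1| = |3| = 3; 1 ≥ 3 — FAILS
It is satisfied by some integers in the range but not all.

Answer: Sometimes true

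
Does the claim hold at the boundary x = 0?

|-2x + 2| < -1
x = 0: LHS = |-2·0 + 2| = |2| = 2; 2 < -1 — FAILS

The relation fails at x = 0, so x = 0 is a counterexample.

Answer: No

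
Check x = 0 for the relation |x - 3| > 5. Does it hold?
x = 0: LHS = |0 - 3| = |-3| = 3; 3 > 5 — FAILS

The relation fails at x = 0, so x = 0 is a counterexample.

Answer: No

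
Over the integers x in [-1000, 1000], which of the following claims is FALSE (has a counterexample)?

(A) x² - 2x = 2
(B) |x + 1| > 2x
(A) x = 0: LHS = 0² - 2·0 = 0; 0 = 2 — FAILS
(B) x = 1: LHS = |1 + 1| = |2| = 2, RHS = 2·1 = 2; 2 > 2 — FAILS

Answer: Both A and B are false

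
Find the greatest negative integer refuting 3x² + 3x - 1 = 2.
Testing negative integers from -1 downward:
x = -1: LHS = 3·(-1)² + 3·(-1) - 1 = -1; -1 = 2 — FAILS  ← closest negative counterexample to 0

Answer: x = -1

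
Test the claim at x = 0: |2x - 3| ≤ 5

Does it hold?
x = 0: LHS = |2·0 - 3| = |-3| = 3; 3 ≤ 5 — holds

The relation is satisfied at x = 0.

Answer: Yes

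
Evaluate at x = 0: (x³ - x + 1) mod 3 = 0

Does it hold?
x = 0: LHS = (0³ - 0 + 1) mod 3 = 1 mod 3 = 1; 1 = 0 — FAILS

The relation fails at x = 0, so x = 0 is a counterexample.

Answer: No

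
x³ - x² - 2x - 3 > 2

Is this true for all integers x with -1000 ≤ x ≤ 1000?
The claim fails at x = 0:
x = 0: LHS = 0³ - 0² - 2·0 - 3 = -3; -3 > 2 — FAILS

Because a single integer refutes it, the statement is false.

Answer: False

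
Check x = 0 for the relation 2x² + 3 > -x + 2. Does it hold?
x = 0: LHS = 2·0² + 3 = 3, RHS = -0 + 2 = 2; 3 > 2 — holds

The relation is satisfied at x = 0.

Answer: Yes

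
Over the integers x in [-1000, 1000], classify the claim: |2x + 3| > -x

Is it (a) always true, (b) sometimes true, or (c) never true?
Holds at x = 0: LHS = |2·0 + 3| = |3| = 3, RHS = -0 = 0; 3 > 0 — holds
Fails at x = -1: LHS = |2·(-1) + 3| = |1| = 1, RHS = -(-1) = 1; 1 > 1 — FAILS
It is satisfied by some integers in the range but not all.

Answer: Sometimes true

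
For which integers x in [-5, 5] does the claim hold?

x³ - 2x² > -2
Holds for: {0, 1, 2, 3, 4, 5}
Fails for: {-5, -4, -3, -2, -1}

Answer: {0, 1, 2, 3, 4, 5}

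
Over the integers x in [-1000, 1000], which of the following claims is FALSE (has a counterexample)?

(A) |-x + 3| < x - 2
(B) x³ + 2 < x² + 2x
(A) x = 0: LHS = |-0 + 3| = |3| = 3, RHS = 0 - 2 = -2; 3 < -2 — FAILS
(B) x = 0: LHS = 0³ + 2 = 2, RHS = 0² + 2·0 = 0; 2 < 0 — FAILS

Answer: Both A and B are false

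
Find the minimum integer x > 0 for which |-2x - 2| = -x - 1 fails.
Testing positive integers:
x = 1: LHS = |-2·1 - 2| = |-4| = 4, RHS = -1 - 1 = -2; 4 = -2 — FAILS  ← smallest positive counterexample

Answer: x = 1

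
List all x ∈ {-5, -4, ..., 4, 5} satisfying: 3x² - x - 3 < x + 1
Holds for: {0, 1}
Fails for: {-5, -4, -3, -2, -1, 2, 3, 4, 5}

Answer: {0, 1}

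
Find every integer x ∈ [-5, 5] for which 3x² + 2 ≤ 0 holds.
Over all integers in [-5, 5], LHS − RHS is smallest at x = 0, where it equals 2:
x = 0: LHS = 3·0² + 2 = 2; 2 ≤ 0 — FAILS
At the ends of the range:
x = -5: LHS = 3·(-5)² + 2 = 77; 77 ≤ 0 — FAILS
x = 5: LHS = 3·5² + 2 = 77; 77 ≤ 0 — FAILS
Hence LHS − RHS is never zero or negative, i.e. LHS > RHS throughout, so the claimed relation (≤) fails for every integer in [-5, 5].

Answer: None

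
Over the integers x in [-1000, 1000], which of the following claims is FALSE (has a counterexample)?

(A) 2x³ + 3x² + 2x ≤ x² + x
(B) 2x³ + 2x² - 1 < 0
(A) x = 1: LHS = 2·1³ + 3·1² + 2·1 = 7, RHS = 1² + 1 = 2; 7 ≤ 2 — FAILS
(B) x = 1: LHS = 2·1³ + 2·1² - 1 = 3; 3 < 0 — FAILS

Answer: Both A and B are false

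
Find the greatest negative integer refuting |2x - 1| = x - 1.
Testing negative integers from -1 downward:
x = -1: LHS = |2·(-1) - 1| = |-3| = 3, RHS = (-1) - 1 = -2; 3 = -2 — FAILS  ← closest negative counterexample to 0

Answer: x = -1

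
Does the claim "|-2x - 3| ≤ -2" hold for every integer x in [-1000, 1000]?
The claim fails at x = 0:
x = 0: LHS = |-2·0 - 3| = |-3| = 3; 3 ≤ -2 — FAILS

Because a single integer refutes it, the statement is false.

Answer: False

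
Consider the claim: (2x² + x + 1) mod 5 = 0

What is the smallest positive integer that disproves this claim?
Testing positive integers:
x = 1: LHS = (2·1² + 1 + 1) mod 5 = 4 mod 5 = 4; 4 = 0 — FAILS  ← smallest positive counterexample

Answer: x = 1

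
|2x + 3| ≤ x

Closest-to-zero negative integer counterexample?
Testing negative integers from -1 downward:
x = -1: LHS = |2·(-1) + 3| = |1| = 1; 1 ≤ -1 — FAILS  ← closest negative counterexample to 0

Answer: x = -1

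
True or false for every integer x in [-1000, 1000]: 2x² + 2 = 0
The claim fails at x = 0:
x = 0: LHS = 2·0² + 2 = 2; 2 = 0 — FAILS

Because a single integer refutes it, the statement is false.

Answer: False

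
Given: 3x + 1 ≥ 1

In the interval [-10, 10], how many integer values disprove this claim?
Counterexamples in [-10, 10]: {-10, -9, -8, -7, -6, -5, -4, -3, -2, -1}.

Counting them gives 10 values.

Answer: 10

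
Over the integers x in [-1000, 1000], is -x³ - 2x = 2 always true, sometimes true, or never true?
Track d = LHS − RHS over the integers in [-1000, 1000]. Equality would need d = 0, but d changes sign only between consecutive integers, jumping over 0:
x = -1: LHS = -(-1)³ - 2·(-1) = 3; 3 = 2 — FAILS  (d = 1)
x = 0: LHS = -0³ - 2·0 = 0; 0 = 2 — FAILS  (d = -2)
Away from these crossings d keeps a constant sign, and checking every integer in [-1000, 1000] confirms d ≠ 0 throughout. Hence the two sides are never equal, so the claimed relation (=) fails for every integer in [-1000, 1000].

No integer in the range satisfies it.

Answer: Never true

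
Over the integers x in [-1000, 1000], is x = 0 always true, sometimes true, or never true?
Holds at x = 0: 0 = 0 — holds
Fails at x = 1: 1 = 0 — FAILS
It is satisfied by some integers in the range but not all.

Answer: Sometimes true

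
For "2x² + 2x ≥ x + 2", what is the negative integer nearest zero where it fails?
Testing negative integers from -1 downward:
x = -1: LHS = 2·(-1)² + 2·(-1) = 0, RHS = (-1) + 2 = 1; 0 ≥ 1 — FAILS  ← closest negative counterexample to 0

Answer: x = -1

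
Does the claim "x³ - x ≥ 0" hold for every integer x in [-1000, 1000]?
The claim fails at x = -2:
x = -2: LHS = (-2)³ - (-2) = -6; -6 ≥ 0 — FAILS

Because a single integer refutes it, the statement is false.

Answer: False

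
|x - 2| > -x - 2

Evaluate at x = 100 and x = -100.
x = 100: LHS = |100 - 2| = |98| = 98, RHS = -100 - 2 = -102; 98 > -102 — holds
x = -100: LHS = |(-100) - 2| = |-102| = 102, RHS = -(-100) - 2 = 98; 102 > 98 — holds

Answer: Yes, holds for both x = 100 and x = -100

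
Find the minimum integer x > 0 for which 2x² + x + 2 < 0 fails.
Testing positive integers:
x = 1: LHS = 2·1² + 1 + 2 = 5; 5 < 0 — FAILS  ← smallest positive counterexample

Answer: x = 1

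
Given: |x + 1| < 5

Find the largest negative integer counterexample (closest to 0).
Testing negative integers from -1 downward:
x = -1: LHS = |(-1) + 1| = |0| = 0; 0 < 5 — holds
x = -2: LHS = |(-2) + 1| = |-1| = 1; 1 < 5 — holds
x = -3: LHS = |(-3) + 1| = |-2| = 2; 2 < 5 — holds
x = -4: LHS = |(-4) + 1| = |-3| = 3; 3 < 5 — holds
x = -5: LHS = |(-5) + 1| = |-4| = 4; 4 < 5 — holds
x = -6: LHS = |(-6) + 1| = |-5| = 5; 5 < 5 — FAILS  ← closest negative counterexample to 0

Answer: x = -6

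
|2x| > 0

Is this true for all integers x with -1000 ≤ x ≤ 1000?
The claim fails at x = 0:
x = 0: LHS = |2·0| = |0| = 0; 0 > 0 — FAILS

Because a single integer refutes it, the statement is false.

Answer: False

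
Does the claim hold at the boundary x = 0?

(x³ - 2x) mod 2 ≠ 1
x = 0: LHS = (0³ - 2·0) mod 2 = 0 mod 2 = 0; 0 ≠ 1 — holds

The relation is satisfied at x = 0.

Answer: Yes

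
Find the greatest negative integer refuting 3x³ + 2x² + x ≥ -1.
Testing negative integers from -1 downward:
x = -1: LHS = 3·(-1)³ + 2·(-1)² + (-1) = -2; -2 ≥ -1 — FAILS  ← closest negative counterexample to 0

Answer: x = -1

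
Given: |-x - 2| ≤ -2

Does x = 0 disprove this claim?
Substitute x = 0 into the relation:
x = 0: LHS = |-0 - 2| = |-2| = 2; 2 ≤ -2 — FAILS

Since the claim fails at x = 0, this value is a counterexample.

Answer: Yes, x = 0 is a counterexample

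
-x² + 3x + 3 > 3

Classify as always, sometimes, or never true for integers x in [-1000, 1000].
Holds at x = 1: LHS = -1² + 3·1 + 3 = 5; 5 > 3 — holds
Fails at x = 0: LHS = -0² + 3·0 + 3 = 3; 3 > 3 — FAILS
It is satisfied by some integers in the range but not all.

Answer: Sometimes true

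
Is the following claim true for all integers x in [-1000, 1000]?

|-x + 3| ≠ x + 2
Track d = LHS − RHS over the integers in [-1000, 1000]. Equality would need d = 0, but d changes sign only between consecutive integers, jumping over 0:
x = 0: LHS = |-0 + 3| = |3| = 3, RHS = 0 + 2 = 2; 3 ≠ 2 — holds  (d = 1)
x = 1: LHS = |-1 + 3| = |2| = 2, RHS = 1 + 2 = 3; 2 ≠ 3 — holds  (d = -1)
Away from these crossings d keeps a constant sign, and checking every integer in [-1000, 1000] confirms d ≠ 0 throughout. Hence the two sides are never equal, so the relation holds for every integer in [-1000, 1000].

No counterexample exists.

Answer: True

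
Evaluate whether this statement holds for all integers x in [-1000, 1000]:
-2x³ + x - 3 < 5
The claim fails at x = -2:
x = -2: LHS = -2·(-2)³ + (-2) - 3 = 11; 11 < 5 — FAILS

Because a single integer refutes it, the statement is false.

Answer: False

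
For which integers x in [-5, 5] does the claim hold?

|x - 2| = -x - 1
Over all integers in [-5, 5], LHS − RHS is always positive; it is smallest at x = 0, where it equals 3:
x = 0: LHS = |0 - 2| = |-2| = 2, RHS = -0 - 1 = -1; 2 = -1 — FAILS
At the ends of the range:
x = -5: LHS = |(-5) - 2| = |-7| = 7, RHS = -(-5) - 1 = 4; 7 = 4 — FAILS
x = 5: LHS = |5 - 2| = |3| = 3, RHS = -5 - 1 = -6; 3 = -6 — FAILS
Hence LHS − RHS is never 0, i.e. the two sides are never equal, so the claimed relation (=) fails for every integer in [-5, 5].

Answer: None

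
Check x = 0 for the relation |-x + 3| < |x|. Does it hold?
x = 0: LHS = |-0 + 3| = |3| = 3, RHS = |0| = 0; 3 < 0 — FAILS

The relation fails at x = 0, so x = 0 is a counterexample.

Answer: No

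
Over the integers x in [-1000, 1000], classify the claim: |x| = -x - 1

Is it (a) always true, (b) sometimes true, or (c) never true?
Over all integers in [-1000, 1000], LHS − RHS is always positive; it is smallest at x = 0, where it equals 1:
x = 0: LHS = |0| = 0, RHS = -0 - 1 = -1; 0 = -1 — FAILS
At the ends of the range:
x = -1000: LHS = |-1000| = 1000, RHS = -(-1000) - 1 = 999; 1000 = 999 — FAILS
x = 1000: LHS = |1000| = 1000, RHS = -1000 - 1 = -1001; 1000 = -1001 — FAILS
Hence LHS − RHS is never 0, i.e. the two sides are never equal, so the claimed relation (=) fails for every integer in [-1000, 1000].

No integer in the range satisfies it.

Answer: Never true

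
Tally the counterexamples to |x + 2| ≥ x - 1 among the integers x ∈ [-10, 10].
Over all integers in [-10, 10], LHS − RHS is smallest at x = 0, where it equals 3:
x = 0: LHS = |0 + 2| = |2| = 2, RHS = 0 - 1 = -1; 2 ≥ -1 — holds
At the ends of the range:
x = -10: LHS = |(-10) + 2| = |-8| = 8, RHS = (-10) - 1 = -11; 8 ≥ -11 — holds
x = 10: LHS = |10 + 2| = |12| = 12, RHS = 10 - 1 = 9; 12 ≥ 9 — holds
Hence LHS − RHS is never negative, i.e. LHS ≥ RHS throughout, so the relation holds for every integer in [-10, 10].

No counterexample appears in that range.

Answer: 0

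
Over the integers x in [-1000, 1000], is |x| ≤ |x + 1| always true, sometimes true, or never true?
Holds at x = 0: LHS = |0| = 0, RHS = |0 + 1| = |1| = 1; 0 ≤ 1 — holds
Fails at x = -1: LHS = |-1| = 1, RHS = |(-1) + 1| = |0| = 0; 1 ≤ 0 — FAILS
It is satisfied by some integers in the range but not all.

Answer: Sometimes true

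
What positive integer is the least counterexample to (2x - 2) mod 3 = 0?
Testing positive integers:
x = 1: LHS = (2·1 - 2) mod 3 = 0 mod 3 = 0; 0 = 0 — holds
x = 2: LHS = (2·2 - 2) mod 3 = 2 mod 3 = 2; 2 = 0 — FAILS  ← smallest positive counterexample

Answer: x = 2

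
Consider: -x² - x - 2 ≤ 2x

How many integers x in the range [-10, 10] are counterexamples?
Over all integers in [-10, 10], LHS − RHS is largest at x = -1, where it equals 0:
x = -1: LHS = -(-1)² - (-1) - 2 = -2, RHS = 2·(-1) = -2; -2 ≤ -2 — holds
At the ends of the range:
x = -10: LHS = -(-10)² - (-10) - 2 = -92, RHS = 2·(-10) = -20; -92 ≤ -20 — holds
x = 10: LHS = -10² - 10 - 2 = -112, RHS = 2·10 = 20; -112 ≤ 20 — holds
Hence LHS − RHS is never positive, i.e. LHS ≤ RHS throughout, so the relation holds for every integer in [-10, 10].

No counterexample appears in that range.

Answer: 0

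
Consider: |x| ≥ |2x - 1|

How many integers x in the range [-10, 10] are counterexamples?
Counterexamples in [-10, 10]: {-10, -9, -8, -7, -6, -5, -4, -3, -2, -1, 0, 2, 3, 4, 5, 6, 7, 8, 9, 10}.

Counting them gives 20 values.

Answer: 20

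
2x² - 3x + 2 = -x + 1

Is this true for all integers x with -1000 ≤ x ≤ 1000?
The claim fails at x = 0:
x = 0: LHS = 2·0² - 3·0 + 2 = 2, RHS = -0 + 1 = 1; 2 = 1 — FAILS

Because a single integer refutes it, the statement is false.

Answer: False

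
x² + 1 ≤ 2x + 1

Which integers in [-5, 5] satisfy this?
Holds for: {0, 1, 2}
Fails for: {-5, -4, -3, -2, -1, 3, 4, 5}

Answer: {0, 1, 2}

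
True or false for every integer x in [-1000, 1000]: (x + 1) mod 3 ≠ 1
The claim fails at x = 0:
x = 0: LHS = (0 + 1) mod 3 = 1 mod 3 = 1; 1 ≠ 1 — FAILS

Because a single integer refutes it, the statement is false.

Answer: False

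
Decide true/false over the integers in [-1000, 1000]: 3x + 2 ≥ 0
The claim fails at x = -1:
x = -1: LHS = 3·(-1) + 2 = -1; -1 ≥ 0 — FAILS

Because a single integer refutes it, the statement is false.

Answer: False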